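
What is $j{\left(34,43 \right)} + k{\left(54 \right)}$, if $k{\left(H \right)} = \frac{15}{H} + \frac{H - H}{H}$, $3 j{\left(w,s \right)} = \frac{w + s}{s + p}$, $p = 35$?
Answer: $\frac{71}{117} \approx 0.60684$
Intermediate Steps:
$j{\left(w,s \right)} = \frac{s + w}{3 \left(35 + s\right)}$ ($j{\left(w,s \right)} = \frac{\left(w + s\right) \frac{1}{s + 35}}{3} = \frac{\left(s + w\right) \frac{1}{35 + s}}{3} = \frac{\frac{1}{35 + s} \left(s + w\right)}{3} = \frac{s + w}{3 \left(35 + s\right)}$)
$k{\left(H \right)} = \frac{15}{H}$ ($k{\left(H \right)} = \frac{15}{H} + \frac{0}{H} = \frac{15}{H} + 0 = \frac{15}{H}$)
$j{\left(34,43 \right)} + k{\left(54 \right)} = \frac{43 + 34}{3 \left(35 + 43\right)} + \frac{15}{54} = \frac{1}{3} \cdot \frac{1}{78} \cdot 77 + 15 \cdot \frac{1}{54} = \frac{1}{3} \cdot \frac{1}{78} \cdot 77 + \frac{5}{18} = \frac{77}{234} + \frac{5}{18} = \frac{71}{117}$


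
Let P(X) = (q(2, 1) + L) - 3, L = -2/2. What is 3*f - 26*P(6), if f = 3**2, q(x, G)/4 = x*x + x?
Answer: -493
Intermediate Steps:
q(x, G) = 4*x + 4*x**2 (q(x, G) = 4*(x*x + x) = 4*(x**2 + x) = 4*(x + x**2) = 4*x + 4*x**2)
L = -1 (L = -2*1/2 = -1)
f = 9
P(X) = 20 (P(X) = (4*2*(1 + 2) - 1) - 3 = (4*2*3 - 1) - 3 = (24 - 1) - 3 = 23 - 3 = 20)
3*f - 26*P(6) = 3*9 - 26*20 = 27 - 520 = -493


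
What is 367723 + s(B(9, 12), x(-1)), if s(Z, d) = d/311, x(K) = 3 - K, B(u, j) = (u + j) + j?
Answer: 114361857/311 ≈ 3.6772e+5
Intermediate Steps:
B(u, j) = u + 2*j (B(u, j) = (j + u) + j = u + 2*j)
s(Z, d) = d/311 (s(Z, d) = d*(1/311) = d/311)
367723 + s(B(9, 12), x(-1)) = 367723 + (3 - 1*(-1))/311 = 367723 + (3 + 1)/311 = 367723 + (1/311)*4 = 367723 + 4/311 = 114361857/311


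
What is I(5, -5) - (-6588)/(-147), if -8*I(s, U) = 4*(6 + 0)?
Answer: -2343/49 ≈ -47.816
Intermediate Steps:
I(s, U) = -3 (I(s, U) = -(6 + 0)/2 = -6/2 = -⅛*24 = -3)
I(5, -5) - (-6588)/(-147) = -3 - (-6588)/(-147) = -3 - (-6588)*(-1)/147 = -3 - 54*122/147 = -3 - 2196/49 = -2343/49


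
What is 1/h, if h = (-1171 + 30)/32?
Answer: -32/1141 ≈ -0.028046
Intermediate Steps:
h = -1141/32 (h = -1141*1/32 = -1141/32 ≈ -35.656)
1/h = 1/(-1141/32) = -32/1141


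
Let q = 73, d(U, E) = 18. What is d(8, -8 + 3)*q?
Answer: 1314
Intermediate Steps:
d(8, -8 + 3)*q = 18*73 = 1314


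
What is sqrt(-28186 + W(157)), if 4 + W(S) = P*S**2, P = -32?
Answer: I*sqrt(816958) ≈ 903.86*I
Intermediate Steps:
W(S) = -4 - 32*S**2
sqrt(-28186 + W(157)) = sqrt(-28186 + (-4 - 32*157**2)) = sqrt(-28186 + (-4 - 32*24649)) = sqrt(-28186 + (-4 - 788768)) = sqrt(-28186 - 788772) = sqrt(-816958) = I*sqrt(816958)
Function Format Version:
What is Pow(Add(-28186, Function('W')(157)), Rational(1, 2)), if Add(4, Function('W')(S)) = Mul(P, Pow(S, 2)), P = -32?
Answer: Mul(I, Pow(816958, Rational(1, 2))) ≈ Mul(903.86, I)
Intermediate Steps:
Function('W')(S) = Add(-4, Mul(-32, Pow(S, 2)))
Pow(Add(-28186, Function('W')(157)), Rational(1, 2)) = Pow(Add(-28186, Add(-4, Mul(-32, Pow(157, 2)))), Rational(1, 2)) = Pow(Add(-28186, Add(-4, Mul(-32, 24649))), Rational(1, 2)) = Pow(Add(-28186, Add(-4, -788768)), Rational(1, 2)) = Pow(Add(-28186, -788772), Rational(1, 2)) = Pow(-816958, Rational(1, 2)) = Mul(I, Pow(816958, Rational(1, 2)))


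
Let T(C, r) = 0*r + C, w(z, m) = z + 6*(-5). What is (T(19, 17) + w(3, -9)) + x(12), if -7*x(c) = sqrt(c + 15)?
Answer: -8 - 3*sqrt(3)/7 ≈ -8.7423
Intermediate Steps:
w(z, m) = -30 + z (w(z, m) = z - 30 = -30 + z)
x(c) = -sqrt(15 + c)/7 (x(c) = -sqrt(c + 15)/7 = -sqrt(15 + c)/7)
T(C, r) = C (T(C, r) = 0 + C = C)
(T(19, 17) + w(3, -9)) + x(12) = (19 + (-30 + 3)) - sqrt(15 + 12)/7 = (19 - 27) - 3*sqrt(3)/7 = -8 - 3*sqrt(3)/7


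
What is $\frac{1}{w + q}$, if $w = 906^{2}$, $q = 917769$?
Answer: $\frac{1}{1738605} \approx 5.7517 \cdot 10^{-7}$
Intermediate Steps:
$w = 820836$
$\frac{1}{w + q} = \frac{1}{820836 + 917769} = \frac{1}{1738605}$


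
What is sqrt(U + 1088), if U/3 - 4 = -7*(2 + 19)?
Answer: sqrt(659) ≈ 25.671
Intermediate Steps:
U = -429 (U = 12 + 3*(-7*(2 + 19)) = 12 + 3*(-7*21) = 12 + 3*(-147) = 12 - 441 = -429)
sqrt(U + 1088) = sqrt(-429 + 1088) = sqrt(659)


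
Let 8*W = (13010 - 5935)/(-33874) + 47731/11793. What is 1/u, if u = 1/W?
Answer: 1533404419/3195808656 ≈ 0.47982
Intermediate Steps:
W = 1533404419/3195808656 (W = ((13010 - 5935)/(-33874) + 47731/11793)/8 = (7075*(-1/33874) + 47731*(1/11793))/8 = (-7075/33874 + 47731/11793)/8 = (⅛)*(1533404419/399476082) = 1533404419/3195808656 ≈ 0.47982)
u = 3195808656/1533404419 (u = 1/(1533404419/3195808656) = 3195808656/1533404419 ≈ 2.0841)
1/u = 1/(3195808656/1533404419) = 1533404419/3195808656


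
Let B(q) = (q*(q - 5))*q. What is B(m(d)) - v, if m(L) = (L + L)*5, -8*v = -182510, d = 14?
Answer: 10492745/4 ≈ 2.6232e+6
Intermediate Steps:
v = 91255/4 (v = -⅛*(-182510) = 91255/4 ≈ 22814.)
m(L) = 10*L (m(L) = (2*L)*5 = 10*L)
B(q) = q²*(-5 + q) (B(q) = (q*(-5 + q))*q = q²*(-5 + q))
B(m(d)) - v = (10*14)²*(-5 + 10*14) - 1*91255/4 = 140²*(-5 + 140) - 91255/4 = 19600*135 - 91255/4 = 2646000 - 91255/4 = 10492745/4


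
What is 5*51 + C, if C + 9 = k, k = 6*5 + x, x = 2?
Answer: 278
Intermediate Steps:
k = 32 (k = 6*5 + 2 = 30 + 2 = 32)
C = 23 (C = -9 + 32 = 23)
5*51 + C = 5*51 + 23 = 255 + 23 = 278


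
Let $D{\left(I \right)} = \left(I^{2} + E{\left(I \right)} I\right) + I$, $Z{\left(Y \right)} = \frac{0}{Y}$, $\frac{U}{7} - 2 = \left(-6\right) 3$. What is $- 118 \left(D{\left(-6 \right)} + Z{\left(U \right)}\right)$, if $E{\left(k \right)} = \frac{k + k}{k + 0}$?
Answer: $-2124$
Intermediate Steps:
$U = -112$ ($U = 14 + 7 \left(\left(-6\right) 3\right) = 14 + 7 \left(-18\right) = 14 - 126 = -112$)
$Z{\left(Y \right)} = 0$
$E{\left(k \right)} = 2$ ($E{\left(k \right)} = \frac{2 k}{k} = 2$)
$D{\left(I \right)} = I^{2} + 3 I$ ($D{\left(I \right)} = \left(I^{2} + 2 I\right) + I = I^{2} + 3 I$)
$- 118 \left(D{\left(-6 \right)} + Z{\left(U \right)}\right) = - 118 \left(- 6 \left(3 - 6\right) + 0\right) = - 118 \left(\left(-6\right) \left(-3\right) + 0\right) = - 118 \left(18 + 0\right) = \left(-118\right) 18 = -2124$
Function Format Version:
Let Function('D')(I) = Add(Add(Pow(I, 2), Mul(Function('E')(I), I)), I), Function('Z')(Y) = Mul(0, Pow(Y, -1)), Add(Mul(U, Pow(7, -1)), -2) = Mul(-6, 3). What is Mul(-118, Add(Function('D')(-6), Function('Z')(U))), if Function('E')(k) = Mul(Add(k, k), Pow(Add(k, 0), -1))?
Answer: -2124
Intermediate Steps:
U = -112 (U = Add(14, Mul(7, Mul(-6, 3))) = Add(14, Mul(7, -18)) = Add(14, -126) = -112)
Function('Z')(Y) = 0
Function('E')(k) = 2 (Function('E')(k) = Mul(Mul(2, k), Pow(k, -1)) = 2)
Function('D')(I) = Add(Pow(I, 2), Mul(3, I)) (Function('D')(I) = Add(Add(Pow(I, 2), Mul(2, I)), I) = Add(Pow(I, 2), Mul(3, I)))
Mul(-118, Add(Function('D')(-6), Function('Z')(U))) = Mul(-118, Add(Mul(-6, Add(3, -6)), 0)) = Mul(-118, Add(Mul(-6, -3), 0)) = Mul(-118, Add(18, 0)) = Mul(-118, 18) = -2124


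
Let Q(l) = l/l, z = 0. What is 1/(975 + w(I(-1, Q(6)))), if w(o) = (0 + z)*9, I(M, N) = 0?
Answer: 1/975 ≈ 0.0010256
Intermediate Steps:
Q(l) = 1
w(o) = 0 (w(o) = (0 + 0)*9 = 0*9 = 0)
1/(975 + w(I(-1, Q(6)))) = 1/(975 + 0) = 1/975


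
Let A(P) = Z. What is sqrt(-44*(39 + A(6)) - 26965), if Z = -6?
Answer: I*sqrt(28417) ≈ 168.57*I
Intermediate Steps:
A(P) = -6
sqrt(-44*(39 + A(6)) - 26965) = sqrt(-44*(39 - 6) - 26965) = sqrt(-44*33 - 26965) = sqrt(-1452 - 26965) = sqrt(-28417) = I*sqrt(28417)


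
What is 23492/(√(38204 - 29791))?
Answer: 23492*√8413/8413 ≈ 256.12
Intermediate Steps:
23492/(√(38204 - 29791)) = 23492/(√8413) = 23492*(√8413/8413) = 23492*√8413/8413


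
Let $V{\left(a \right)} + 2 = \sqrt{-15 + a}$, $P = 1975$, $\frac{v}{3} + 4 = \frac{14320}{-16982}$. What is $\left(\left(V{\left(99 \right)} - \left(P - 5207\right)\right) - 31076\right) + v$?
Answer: $- \frac{236563758}{8491} + 2 \sqrt{21} \approx -27851.0$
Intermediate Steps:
$v = - \frac{123372}{8491}$ ($v = -12 + 3 \frac{14320}{-16982} = -12 + 3 \cdot 14320 \left(- \frac{1}{16982}\right) = -12 + 3 \left(- \frac{7160}{8491}\right) = -12 - \frac{21480}{8491} = - \frac{123372}{8491} \approx -14.53$)
$V{\left(a \right)} = -2 + \sqrt{-15 + a}$
$\left(\left(V{\left(99 \right)} - \left(P - 5207\right)\right) - 31076\right) + v = \left(\left(\left(-2 + \sqrt{-15 + 99}\right) - \left(1975 - 5207\right)\right) - 31076\right) - \frac{123372}{8491} = \left(\left(\left(-2 + \sqrt{84}\right) - \left(1975 - 5207\right)\right) - 31076\right) - \frac{123372}{8491} = \left(\left(\left(-2 + 2 \sqrt{21}\right) - -3232\right) - 31076\right) - \frac{123372}{8491} = \left(\left(\left(-2 + 2 \sqrt{21}\right) + 3232\right) - 31076\right) - \frac{123372}{8491} = \left(\left(3230 + 2 \sqrt{21}\right) - 31076\right) - \frac{123372}{8491} = \left(-27846 + 2 \sqrt{21}\right) - \frac{123372}{8491} = - \frac{236563758}{8491} + 2 \sqrt{21}$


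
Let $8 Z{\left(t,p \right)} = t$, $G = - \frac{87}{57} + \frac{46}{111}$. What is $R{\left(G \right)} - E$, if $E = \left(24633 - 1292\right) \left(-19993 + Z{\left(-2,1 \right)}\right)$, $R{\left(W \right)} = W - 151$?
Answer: $\frac{3936763130221}{8436} \approx 4.6666 \cdot 10^{8}$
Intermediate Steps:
$G = - \frac{2345}{2109}$ ($G = \left(-87\right) \frac{1}{57} + 46 \cdot \frac{1}{111} = - \frac{29}{19} + \frac{46}{111} = - \frac{2345}{2109} \approx -1.1119$)
$Z{\left(t,p \right)} = \frac{t}{8}$
$R{\left(W \right)} = -151 + W$
$E = - \frac{1866649793}{4}$ ($E = \left(24633 - 1292\right) \left(-19993 + \frac{1}{8} \left(-2\right)\right) = 23341 \left(-19993 - \frac{1}{4}\right) = 23341 \left(- \frac{79973}{4}\right) = - \frac{1866649793}{4} \approx -4.6666 \cdot 10^{8}$)
$R{\left(G \right)} - E = \left(-151 - \frac{2345}{2109}\right) - - \frac{1866649793}{4} = - \frac{320804}{2109} + \frac{1866649793}{4} = \frac{3936763130221}{8436}$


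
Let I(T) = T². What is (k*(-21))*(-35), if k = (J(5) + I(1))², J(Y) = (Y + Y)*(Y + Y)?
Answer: 7497735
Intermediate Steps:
J(Y) = 4*Y² (J(Y) = (2*Y)*(2*Y) = 4*Y²)
k = 10201 (k = (4*5² + 1²)² = (4*25 + 1)² = (100 + 1)² = 101² = 10201)
(k*(-21))*(-35) = (10201*(-21))*(-35) = -214221*(-35) = 7497735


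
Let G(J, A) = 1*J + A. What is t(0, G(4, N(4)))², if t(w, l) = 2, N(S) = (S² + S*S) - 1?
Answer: 4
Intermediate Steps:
N(S) = -1 + 2*S² (N(S) = (S² + S²) - 1 = 2*S² - 1 = -1 + 2*S²)
G(J, A) = A + J (G(J, A) = J + A = A + J)
t(0, G(4, N(4)))² = 2² = 4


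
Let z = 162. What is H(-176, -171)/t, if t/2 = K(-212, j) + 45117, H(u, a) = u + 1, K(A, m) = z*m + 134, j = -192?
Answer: -25/4042 ≈ -0.0061851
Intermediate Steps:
K(A, m) = 134 + 162*m (K(A, m) = 162*m + 134 = 134 + 162*m)
H(u, a) = 1 + u
t = 28294 (t = 2*((134 + 162*(-192)) + 45117) = 2*((134 - 31104) + 45117) = 2*(-30970 + 45117) = 2*14147 = 28294)
H(-176, -171)/t = (1 - 176)/28294 = -175*1/28294 = -25/4042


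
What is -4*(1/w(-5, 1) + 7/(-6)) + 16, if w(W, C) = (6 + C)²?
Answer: 3026/147 ≈ 20.585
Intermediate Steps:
-4*(1/w(-5, 1) + 7/(-6)) + 16 = -4*(1/(6 + 1)² + 7/(-6)) + 16 = -4*(1/7² + 7*(-⅙)) + 16 = -4*(1/49 - 7/6) + 16 = -4*(-337/294) + 16 = 674/147 + 16 = 3026/147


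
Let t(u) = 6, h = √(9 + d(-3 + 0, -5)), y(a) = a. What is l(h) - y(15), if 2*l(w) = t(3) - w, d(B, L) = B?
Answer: -12 - √6/2 ≈ -13.225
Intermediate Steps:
h = √6 (h = √(9 + (-3 + 0)) = √(9 - 3) = √6 ≈ 2.4495)
l(w) = 3 - w/2 (l(w) = (6 - w)/2 = 3 - w/2)
l(h) - y(15) = (3 - √6/2) - 1*15 = (3 - √6/2) - 15 = -12 - √6/2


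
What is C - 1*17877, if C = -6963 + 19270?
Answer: -5570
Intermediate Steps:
C = 12307
C - 1*17877 = 12307 - 1*17877 = 12307 - 17877 = -5570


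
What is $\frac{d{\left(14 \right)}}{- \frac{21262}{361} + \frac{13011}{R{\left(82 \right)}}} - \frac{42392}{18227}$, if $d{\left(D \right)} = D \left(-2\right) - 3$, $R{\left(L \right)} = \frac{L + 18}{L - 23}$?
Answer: $- \frac{11677989648588}{5012335487203} \approx -2.3298$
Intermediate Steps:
$R{\left(L \right)} = \frac{18 + L}{-23 + L}$
$d{\left(D \right)} = -3 - 2 D$ ($d{\left(D \right)} = - 2 D - 3 = -3 - 2 D$)
$\frac{d{\left(14 \right)}}{- \frac{21262}{361} + \frac{13011}{R{\left(82 \right)}}} - \frac{42392}{18227} = \frac{-3 - 28}{- \frac{21262}{361} + \frac{13011}{\frac{1}{-23 + 82} \left(18 + 82\right)}} - \frac{42392}{18227} = \frac{-3 - 28}{\left(-21262\right) \frac{1}{361} + \frac{13011}{\frac{1}{59} \cdot 100}} - \frac{42392}{18227} = - \frac{31}{- \frac{21262}{361} + \frac{13011}{\frac{1}{59} \cdot 100}} - \frac{42392}{18227} = - \frac{31}{- \frac{21262}{361} + \frac{13011}{\frac{100}{59}}} - \frac{42392}{18227} = - \frac{31}{- \frac{21262}{361} + 13011 \cdot \frac{59}{100}} - \frac{42392}{18227} = - \frac{31}{- \frac{21262}{361} + \frac{767649}{100}} - \frac{42392}{18227} = - \frac{31}{\frac{274995089}{36100}} - \frac{42392}{18227} = \left(-31\right) \frac{36100}{274995089} - \frac{42392}{18227} = - \frac{1119100}{274995089} - \frac{42392}{18227} = - \frac{11677989648588}{5012335487203}$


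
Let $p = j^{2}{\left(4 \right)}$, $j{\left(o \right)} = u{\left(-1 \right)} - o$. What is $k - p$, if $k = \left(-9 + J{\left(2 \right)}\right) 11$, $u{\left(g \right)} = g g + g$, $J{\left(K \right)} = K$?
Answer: $-93$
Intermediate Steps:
$u{\left(g \right)} = g + g^{2}$ ($u{\left(g \right)} = g^{2} + g = g + g^{2}$)
$j{\left(o \right)} = - o$ ($j{\left(o \right)} = - (1 - 1) - o = \left(-1\right) 0 - o = 0 - o = - o$)
$k = -77$ ($k = \left(-9 + 2\right) 11 = \left(-7\right) 11 = -77$)
$p = 16$ ($p = \left(\left(-1\right) 4\right)^{2} = \left(-4\right)^{2} = 16$)
$k - p = -77 - 16 = -93$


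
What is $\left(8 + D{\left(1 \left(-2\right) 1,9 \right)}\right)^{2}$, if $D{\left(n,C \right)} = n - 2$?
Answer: $16$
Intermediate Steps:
$D{\left(n,C \right)} = -2 + n$ ($D{\left(n,C \right)} = n - 2 = -2 + n$)
$\left(8 + D{\left(1 \left(-2\right) 1,9 \right)}\right)^{2} = \left(8 - \left(2 - 1 \left(-2\right) 1\right)\right)^{2} = \left(8 - 4\right)^{2} = 4^{2} = 16$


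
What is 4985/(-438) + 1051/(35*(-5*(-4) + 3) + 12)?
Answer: -3612407/357846 ≈ -10.095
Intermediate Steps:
4985/(-438) + 1051/(35*(-5*(-4) + 3) + 12) = 4985*(-1/438) + 1051/(35*(20 + 3) + 12) = -4985/438 + 1051/(35*23 + 12) = -4985/438 + 1051/(805 + 12) = -4985/438 + 1051/817 = -3612407/357846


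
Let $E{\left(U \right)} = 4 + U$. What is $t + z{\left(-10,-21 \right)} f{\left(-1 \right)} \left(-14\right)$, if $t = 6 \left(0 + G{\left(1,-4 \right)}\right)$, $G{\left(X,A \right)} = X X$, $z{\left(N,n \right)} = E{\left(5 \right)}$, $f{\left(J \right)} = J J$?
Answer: $-120$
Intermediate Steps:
$f{\left(J \right)} = J^{2}$
$z{\left(N,n \right)} = 9$ ($z{\left(N,n \right)} = 4 + 5 = 9$)
$G{\left(X,A \right)} = X^{2}$
$t = 6$ ($t = 6 \left(0 + 1^{2}\right) = 6 \left(0 + 1\right) = 6 \cdot 1 = 6$)
$t + z{\left(-10,-21 \right)} f{\left(-1 \right)} \left(-14\right) = 6 + 9 \left(-1\right)^{2} \left(-14\right) = 6 + 9 \cdot 1 \left(-14\right) = 6 + 9 \left(-14\right) = 6 - 126 = -120$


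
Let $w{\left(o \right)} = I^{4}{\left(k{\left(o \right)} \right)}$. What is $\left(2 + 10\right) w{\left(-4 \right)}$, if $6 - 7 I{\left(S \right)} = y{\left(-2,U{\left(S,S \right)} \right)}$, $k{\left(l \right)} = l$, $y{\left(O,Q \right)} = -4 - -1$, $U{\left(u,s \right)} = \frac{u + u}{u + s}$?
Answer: $\frac{78732}{2401} \approx 32.791$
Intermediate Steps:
$U{\left(u,s \right)} = \frac{2 u}{s + u}$
$y{\left(O,Q \right)} = -3$ ($y{\left(O,Q \right)} = -4 + 1 = -3$)
$I{\left(S \right)} = \frac{9}{7}$ ($I{\left(S \right)} = \frac{6}{7} - - \frac{3}{7} = \frac{6}{7} + \frac{3}{7} = \frac{9}{7}$)
$w{\left(o \right)} = \frac{6561}{2401}$ ($w{\left(o \right)} = \left(\frac{9}{7}\right)^{4} = \frac{6561}{2401}$)
$\left(2 + 10\right) w{\left(-4 \right)} = \left(2 + 10\right) \frac{6561}{2401} = 12 \cdot \frac{6561}{2401} = \frac{78732}{2401}$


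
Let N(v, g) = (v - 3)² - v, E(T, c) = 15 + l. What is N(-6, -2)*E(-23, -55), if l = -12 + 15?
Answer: 1566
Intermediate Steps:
l = 3
E(T, c) = 18 (E(T, c) = 15 + 3 = 18)
N(v, g) = (-3 + v)² - v
N(-6, -2)*E(-23, -55) = ((-3 - 6)² - 1*(-6))*18 = ((-9)² + 6)*18 = (81 + 6)*18 = 87*18 = 1566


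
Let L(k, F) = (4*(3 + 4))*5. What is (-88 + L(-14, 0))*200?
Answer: 10400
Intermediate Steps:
L(k, F) = 140 (L(k, F) = (4*7)*5 = 28*5 = 140)
(-88 + L(-14, 0))*200 = (-88 + 140)*200 = 52*200 = 10400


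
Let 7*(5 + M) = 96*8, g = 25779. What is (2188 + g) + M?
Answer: 196502/7 ≈ 28072.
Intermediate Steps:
M = 733/7 (M = -5 + (96*8)/7 = -5 + (1/7)*768 = -5 + 768/7 = 733/7 ≈ 104.71)
(2188 + g) + M = (2188 + 25779) + 733/7 = 27967 + 733/7 = 196502/7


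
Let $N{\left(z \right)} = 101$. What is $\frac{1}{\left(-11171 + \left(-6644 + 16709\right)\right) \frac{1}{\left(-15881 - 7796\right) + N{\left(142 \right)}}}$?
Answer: $\frac{1684}{79} \approx 21.316$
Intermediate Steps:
$\frac{1}{\left(-11171 + \left(-6644 + 16709\right)\right) \frac{1}{\left(-15881 - 7796\right) + N{\left(142 \right)}}} = \frac{1}{\left(-11171 + \left(-6644 + 16709\right)\right) \frac{1}{\left(-15881 - 7796\right) + 101}} = \frac{1}{\left(-11171 + 10065\right) \frac{1}{\left(-15881 - 7796\right) + 101}} = \frac{1}{\left(-1106\right) \frac{1}{-23677 + 101}} = \frac{1}{\left(-1106\right) \frac{1}{-23576}} = \frac{1}{\left(-1106\right) \left(- \frac{1}{23576}\right)} = \frac{1}{\frac{79}{1684}} = \frac{1684}{79}$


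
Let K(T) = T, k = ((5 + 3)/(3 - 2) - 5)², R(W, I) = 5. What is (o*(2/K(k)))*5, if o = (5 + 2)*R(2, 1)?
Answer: 350/9 ≈ 38.889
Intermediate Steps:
k = 9 (k = (8/1 - 5)² = (8*1 - 5)² = (8 - 5)² = 3² = 9)
o = 35 (o = (5 + 2)*5 = 7*5 = 35)
(o*(2/K(k)))*5 = (35*(2/9))*5 = (70/9)*5 = 350/9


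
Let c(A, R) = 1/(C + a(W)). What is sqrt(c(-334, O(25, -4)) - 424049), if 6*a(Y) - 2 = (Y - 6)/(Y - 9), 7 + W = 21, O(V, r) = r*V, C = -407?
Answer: I*sqrt(109431781771)/508 ≈ 651.19*I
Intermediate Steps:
O(V, r) = V*r
W = 14 (W = -7 + 21 = 14)
a(Y) = 1/3 + (-6 + Y)/(6*(-9 + Y)) (a(Y) = 1/3 + ((Y - 6)/(Y - 9))/6 = 1/3 + ((-6 + Y)/(-9 + Y))/6 = 1/3 + (-6 + Y)/(6*(-9 + Y)))
c(A, R) = -5/2032 (c(A, R) = 1/(-407 + (-8 + 14)/(2*(-9 + 14))) = 1/(-407 + (1/2)*6/5) = 1/(-407 + (1/2)*(1/5)*6) = 1/(-407 + 3/5) = 1/(-2032/5) = -5/2032)
sqrt(c(-334, O(25, -4)) - 424049) = sqrt(-5/2032 - 424049) = sqrt(-861667573/2032) = I*sqrt(109431781771)/508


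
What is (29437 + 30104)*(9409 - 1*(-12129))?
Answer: 1282394058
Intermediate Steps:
(29437 + 30104)*(9409 - 1*(-12129)) = 59541*(9409 + 12129) = 59541*21538 = 1282394058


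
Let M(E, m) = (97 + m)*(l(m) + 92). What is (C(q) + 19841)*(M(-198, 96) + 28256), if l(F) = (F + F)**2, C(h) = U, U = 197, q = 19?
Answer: 143487389032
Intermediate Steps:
C(h) = 197
l(F) = 4*F**2 (l(F) = (2*F)**2 = 4*F**2)
M(E, m) = (92 + 4*m**2)*(97 + m) (M(E, m) = (97 + m)*(4*m**2 + 92) = (97 + m)*(92 + 4*m**2) = (92 + 4*m**2)*(97 + m))
(C(q) + 19841)*(M(-198, 96) + 28256) = (197 + 19841)*((8924 + 4*96**3 + 92*96 + 388*96**2) + 28256) = 20038*((8924 + 4*884736 + 8832 + 388*9216) + 28256) = 20038*((8924 + 3538944 + 8832 + 3575808) + 28256) = 20038*(7132508 + 28256) = 20038*7160764 = 143487389032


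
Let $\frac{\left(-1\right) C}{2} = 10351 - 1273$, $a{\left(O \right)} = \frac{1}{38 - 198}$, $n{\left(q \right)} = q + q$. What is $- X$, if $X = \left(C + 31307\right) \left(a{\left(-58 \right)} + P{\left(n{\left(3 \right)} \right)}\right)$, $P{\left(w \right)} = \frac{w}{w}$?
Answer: $- \frac{2091009}{160} \approx -13069.0$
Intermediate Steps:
$n{\left(q \right)} = 2 q$
$P{\left(w \right)} = 1$
$a{\left(O \right)} = - \frac{1}{160}$ ($a{\left(O \right)} = \frac{1}{-160} = - \frac{1}{160}$)
$C = -18156$ ($C = - 2 \left(10351 - 1273\right) = \left(-2\right) 9078 = -18156$)
$X = \frac{2091009}{160}$ ($X = \left(-18156 + 31307\right) \left(- \frac{1}{160} + 1\right) = 13151 \cdot \frac{159}{160} = \frac{2091009}{160} \approx 13069.0$)
$- X = \left(-1\right) \frac{2091009}{160} = - \frac{2091009}{160}$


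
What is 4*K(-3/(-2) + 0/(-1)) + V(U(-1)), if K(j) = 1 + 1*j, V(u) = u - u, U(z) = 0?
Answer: 10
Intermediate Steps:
V(u) = 0
K(j) = 1 + j
4*K(-3/(-2) + 0/(-1)) + V(U(-1)) = 4*(1 + (-3/(-2) + 0/(-1))) + 0 = 4*(1 + (-3*(-½) + 0*(-1))) + 0 = 4*(1 + (3/2 + 0)) + 0 = 4*(1 + 3/2) + 0 = 4*(5/2) + 0 = 10 + 0 = 10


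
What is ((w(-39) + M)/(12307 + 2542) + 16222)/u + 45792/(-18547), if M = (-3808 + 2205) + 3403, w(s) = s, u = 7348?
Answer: -528742931251/2023671553244 ≈ -0.26128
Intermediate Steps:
M = 1800 (M = -1603 + 3403 = 1800)
((w(-39) + M)/(12307 + 2542) + 16222)/u + 45792/(-18547) = ((-39 + 1800)/(12307 + 2542) + 16222)/7348 + 45792/(-18547) = (1761/14849 + 16222)*(1/7348) + 45792*(-1/18547) = (1761*(1/14849) + 16222)*(1/7348) - 45792/18547 = (1761/14849 + 16222)*(1/7348) - 45792/18547 = (240882239/14849)*(1/7348) - 45792/18547 = 240882239/109110452 - 45792/18547 = -528742931251/2023671553244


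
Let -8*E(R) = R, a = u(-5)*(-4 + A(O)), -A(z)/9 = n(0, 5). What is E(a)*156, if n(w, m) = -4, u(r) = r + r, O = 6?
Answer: 6240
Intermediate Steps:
u(r) = 2*r
A(z) = 36 (A(z) = -9*(-4) = 36)
a = -320 (a = (2*(-5))*(-4 + 36) = -10*32 = -320)
E(R) = -R/8
E(a)*156 = -⅛*(-320)*156 = 40*156 = 6240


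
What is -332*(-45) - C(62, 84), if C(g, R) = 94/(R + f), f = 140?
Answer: 1673233/112 ≈ 14940.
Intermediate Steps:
C(g, R) = 94/(140 + R) (C(g, R) = 94/(R + 140) = 94/(140 + R))
-332*(-45) - C(62, 84) = -332*(-45) - 94/(140 + 84) = 14940 - 94/224 = 14940 - 1*47/112 = 14940 - 47/112 = 1673233/112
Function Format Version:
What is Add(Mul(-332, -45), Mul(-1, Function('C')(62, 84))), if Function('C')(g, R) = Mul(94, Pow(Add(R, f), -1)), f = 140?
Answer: Rational(1673233, 112) ≈ 14940.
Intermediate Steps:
Function('C')(g, R) = Mul(94, Pow(Add(140, R), -1)) (Function('C')(g, R) = Mul(94, Pow(Add(R, 140), -1)) = Mul(94, Pow(Add(140, R), -1)))
Add(Mul(-332, -45), Mul(-1, Function('C')(62, 84))) = Add(Mul(-332, -45), Mul(-1, Mul(94, Pow(Add(140, 84), -1)))) = Add(14940, Mul(-1, Mul(94, Pow(224, -1)))) = Add(14940, Mul(-1, Mul(94, Rational(1, 224)))) = Add(14940, Mul(-1, Rational(47, 112))) = Add(14940, Rational(-47, 112)) = Rational(1673233, 112)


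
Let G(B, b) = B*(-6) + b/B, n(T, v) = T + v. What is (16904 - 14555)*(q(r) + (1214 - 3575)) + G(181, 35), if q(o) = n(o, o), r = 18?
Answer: -988714456/181 ≈ -5.4625e+6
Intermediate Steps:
q(o) = 2*o (q(o) = o + o = 2*o)
G(B, b) = -6*B + b/B
(16904 - 14555)*(q(r) + (1214 - 3575)) + G(181, 35) = (16904 - 14555)*(2*18 + (1214 - 3575)) + (-6*181 + 35/181) = 2349*(36 - 2361) + (-1086 + 35*(1/181)) = 2349*(-2325) + (-1086 + 35/181) = -5461425 - 196531/181 = -988714456/181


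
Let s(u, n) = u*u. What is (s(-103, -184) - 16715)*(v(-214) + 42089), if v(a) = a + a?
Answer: -254382066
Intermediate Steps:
s(u, n) = u²
v(a) = 2*a
(s(-103, -184) - 16715)*(v(-214) + 42089) = ((-103)² - 16715)*(2*(-214) + 42089) = (10609 - 16715)*(-428 + 42089) = -6106*41661 = -254382066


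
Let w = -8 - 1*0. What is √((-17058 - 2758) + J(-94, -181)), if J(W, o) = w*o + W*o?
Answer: I*√1354 ≈ 36.797*I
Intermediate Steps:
w = -8 (w = -8 + 0 = -8)
J(W, o) = -8*o + W*o
√((-17058 - 2758) + J(-94, -181)) = √((-17058 - 2758) - 181*(-8 - 94)) = √(-19816 - 181*(-102)) = √(-19816 + 18462) = √(-1354) = I*√1354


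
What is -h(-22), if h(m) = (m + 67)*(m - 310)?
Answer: 14940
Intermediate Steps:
h(m) = (-310 + m)*(67 + m) (h(m) = (67 + m)*(-310 + m) = (-310 + m)*(67 + m))
-h(-22) = -(-20770 + (-22)² - 243*(-22)) = -(-20770 + 484 + 5346) = -1*(-14940) = 14940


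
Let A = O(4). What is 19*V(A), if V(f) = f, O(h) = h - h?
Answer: 0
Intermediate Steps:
O(h) = 0
A = 0
19*V(A) = 19*0 = 0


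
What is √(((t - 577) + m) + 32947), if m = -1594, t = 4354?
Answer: √35130 ≈ 187.43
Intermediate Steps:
√(((t - 577) + m) + 32947) = √(((4354 - 577) - 1594) + 32947) = √((3777 - 1594) + 32947) = √(2183 + 32947) = √35130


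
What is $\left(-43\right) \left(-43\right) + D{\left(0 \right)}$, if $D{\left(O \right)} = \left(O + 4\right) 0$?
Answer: $1849$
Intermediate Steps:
$D{\left(O \right)} = 0$ ($D{\left(O \right)} = \left(4 + O\right) 0 = 0$)
$\left(-43\right) \left(-43\right) + D{\left(0 \right)} = \left(-43\right) \left(-43\right) + 0 = 1849 + 0 = 1849$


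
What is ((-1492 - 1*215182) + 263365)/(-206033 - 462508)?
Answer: -46691/668541 ≈ -0.069840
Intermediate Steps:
((-1492 - 1*215182) + 263365)/(-206033 - 462508) = ((-1492 - 215182) + 263365)/(-668541) = (-216674 + 263365)*(-1/668541) = 46691*(-1/668541) = -46691/668541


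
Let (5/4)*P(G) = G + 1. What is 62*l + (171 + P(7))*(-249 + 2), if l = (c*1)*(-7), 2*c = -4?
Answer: -214749/5 ≈ -42950.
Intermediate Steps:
c = -2 (c = (½)*(-4) = -2)
P(G) = ⅘ + 4*G/5 (P(G) = 4*(G + 1)/5 = 4*(1 + G)/5 = ⅘ + 4*G/5)
l = 14 (l = -2*1*(-7) = -2*(-7) = 14)
62*l + (171 + P(7))*(-249 + 2) = 62*14 + (171 + (⅘ + (⅘)*7))*(-249 + 2) = 868 + (171 + (⅘ + 28/5))*(-247) = 868 + (171 + 32/5)*(-247) = 868 + (887/5)*(-247) = 868 - 219089/5 = -214749/5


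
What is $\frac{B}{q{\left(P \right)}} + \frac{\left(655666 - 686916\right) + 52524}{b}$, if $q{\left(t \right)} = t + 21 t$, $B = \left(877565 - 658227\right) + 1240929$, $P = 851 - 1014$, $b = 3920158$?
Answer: $- \frac{23654549891}{58089614} \approx -407.21$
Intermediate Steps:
$P = -163$
$B = 1460267$ ($B = 219338 + 1240929 = 1460267$)
$q{\left(t \right)} = 22 t$
$\frac{B}{q{\left(P \right)}} + \frac{\left(655666 - 686916\right) + 52524}{b} = \frac{1460267}{22 \left(-163\right)} + \frac{\left(655666 - 686916\right) + 52524}{3920158} = \frac{1460267}{-3586} + \left(-31250 + 52524\right) \frac{1}{3920158} = 1460267 \left(- \frac{1}{3586}\right) + 21274 \cdot \frac{1}{3920158} = - \frac{1460267}{3586} + \frac{967}{178189} = - \frac{23654549891}{58089614}$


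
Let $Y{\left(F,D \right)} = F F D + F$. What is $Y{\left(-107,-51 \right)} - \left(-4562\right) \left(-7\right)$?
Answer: $-615940$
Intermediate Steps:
$Y{\left(F,D \right)} = F + D F^{2}$ ($Y{\left(F,D \right)} = F^{2} D + F = D F^{2} + F = F + D F^{2}$)
$Y{\left(-107,-51 \right)} - \left(-4562\right) \left(-7\right) = - 107 \left(1 - -5457\right) - \left(-4562\right) \left(-7\right) = - 107 \left(1 + 5457\right) - 31934 = \left(-107\right) 5458 - 31934 = -584006 - 31934 = -615940$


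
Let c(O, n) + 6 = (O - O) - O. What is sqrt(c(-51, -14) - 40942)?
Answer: I*sqrt(40897) ≈ 202.23*I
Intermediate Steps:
c(O, n) = -6 - O (c(O, n) = -6 + ((O - O) - O) = -6 + (0 - O) = -6 - O)
sqrt(c(-51, -14) - 40942) = sqrt((-6 - 1*(-51)) - 40942) = sqrt((-6 + 51) - 40942) = sqrt(45 - 40942) = sqrt(-40897) = I*sqrt(40897)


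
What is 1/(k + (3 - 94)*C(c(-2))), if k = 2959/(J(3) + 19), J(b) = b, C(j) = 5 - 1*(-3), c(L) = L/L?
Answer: -2/1187 ≈ -0.0016849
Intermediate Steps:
c(L) = 1
C(j) = 8 (C(j) = 5 + 3 = 8)
k = 269/2 (k = 2959/(3 + 19) = 2959/22 = (1/22)*2959 = 269/2 ≈ 134.50)
1/(k + (3 - 94)*C(c(-2))) = 1/(269/2 + (3 - 94)*8) = 1/(269/2 - 91*8) = 1/(269/2 - 728) = 1/(-1187/2) = -2/1187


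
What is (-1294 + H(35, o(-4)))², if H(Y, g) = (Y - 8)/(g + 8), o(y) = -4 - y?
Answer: 106605625/64 ≈ 1.6657e+6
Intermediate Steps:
H(Y, g) = (-8 + Y)/(8 + g)
(-1294 + H(35, o(-4)))² = (-1294 + (-8 + 35)/(8 + (-4 - 1*(-4))))² = (-1294 + 27/(8 + (-4 + 4)))² = (-1294 + 27/(8 + 0))² = (-1294 + 27/8)² = (-10325/8)² = 106605625/64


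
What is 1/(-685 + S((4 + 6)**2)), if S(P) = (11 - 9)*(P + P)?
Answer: -1/285 ≈ -0.0035088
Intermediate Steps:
S(P) = 4*P (S(P) = 2*(2*P) = 4*P)
1/(-685 + S((4 + 6)**2)) = 1/(-685 + 4*(4 + 6)**2) = 1/(-685 + 4*10**2) = 1/(-685 + 4*100) = 1/(-685 + 400) = 1/(-285) = -1/285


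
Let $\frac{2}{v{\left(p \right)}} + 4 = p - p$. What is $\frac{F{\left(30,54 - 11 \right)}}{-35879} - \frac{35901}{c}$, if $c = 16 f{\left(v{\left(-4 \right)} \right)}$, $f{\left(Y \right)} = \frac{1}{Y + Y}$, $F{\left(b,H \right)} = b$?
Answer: $\frac{1288091499}{574064} \approx 2243.8$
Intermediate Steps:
$v{\left(p \right)} = - \frac{1}{2}$ ($v{\left(p \right)} = \frac{2}{-4 + \left(p - p\right)} = \frac{2}{-4 + 0} = \frac{2}{-4} = 2 \left(- \frac{1}{4}\right) = - \frac{1}{2}$)
$f{\left(Y \right)} = \frac{1}{2 Y}$
$c = -16$ ($c = 16 \frac{1}{2 \left(- \frac{1}{2}\right)} = 16 \cdot \frac{1}{2} \left(-2\right) = 16 \left(-1\right) = -16$)
$\frac{F{\left(30,54 - 11 \right)}}{-35879} - \frac{35901}{c} = \frac{30}{-35879} - \frac{35901}{-16} = 30 \left(- \frac{1}{35879}\right) - - \frac{35901}{16} = - \frac{30}{35879} + \frac{35901}{16} = \frac{1288091499}{574064}$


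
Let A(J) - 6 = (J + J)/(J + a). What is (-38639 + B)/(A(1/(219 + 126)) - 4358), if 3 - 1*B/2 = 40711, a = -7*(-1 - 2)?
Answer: 86991853/3153459 ≈ 27.586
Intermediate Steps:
a = 21 (a = -7*(-3) = 21)
A(J) = 6 + 2*J/(21 + J) (A(J) = 6 + (J + J)/(J + 21) = 6 + (2*J)/(21 + J) = 6 + 2*J/(21 + J))
B = -81416 (B = 6 - 2*40711 = 6 - 81422 = -81416)
(-38639 + B)/(A(1/(219 + 126)) - 4358) = (-38639 - 81416)/(2*(63 + 4/(219 + 126))/(21 + 1/(219 + 126)) - 4358) = -120055/(2*(63 + 4/345)/(21 + 1/345) - 4358) = -120055/(2*(63 + 4*(1/345))/(21 + 1/345) - 4358) = -120055/(2*(63 + 4/345)/(7246/345) - 4358) = -120055/(2*(345/7246)*(21739/345) - 4358) = -120055/(21739/3623 - 4358) = -120055/(-15767295/3623) = -120055*(-3623/15767295) = 86991853/3153459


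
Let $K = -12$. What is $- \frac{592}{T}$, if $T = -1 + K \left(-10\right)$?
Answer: $- \frac{592}{119} \approx -4.9748$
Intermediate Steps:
$T = 119$ ($T = -1 - -120 = -1 + 120 = 119$)
$- \frac{592}{T} = - \frac{592}{119}$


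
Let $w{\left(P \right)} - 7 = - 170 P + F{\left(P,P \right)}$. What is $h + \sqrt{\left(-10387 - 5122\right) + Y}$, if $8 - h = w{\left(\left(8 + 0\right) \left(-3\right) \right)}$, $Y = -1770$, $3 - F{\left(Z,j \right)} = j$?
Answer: $-4106 + i \sqrt{17279} \approx -4106.0 + 131.45 i$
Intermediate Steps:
$F{\left(Z,j \right)} = 3 - j$
$w{\left(P \right)} = 10 - 171 P$ ($w{\left(P \right)} = 7 - \left(-3 + 171 P\right) = 10 - 171 P$)
$h = -4106$ ($h = 8 - \left(10 - 171 \left(8 + 0\right) \left(-3\right)\right) = 8 - \left(10 - 171 \cdot 8 \left(-3\right)\right) = 8 - \left(10 - -4104\right) = 8 - \left(10 + 4104\right) = 8 - 4114 = -4106$)
$h + \sqrt{\left(-10387 - 5122\right) + Y} = -4106 + \sqrt{\left(-10387 - 5122\right) - 1770} = -4106 + \sqrt{-15509 - 1770} = -4106 + \sqrt{-17279} = -4106 + i \sqrt{17279}$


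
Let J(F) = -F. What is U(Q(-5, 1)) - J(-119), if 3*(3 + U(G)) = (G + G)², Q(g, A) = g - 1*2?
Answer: -170/3 ≈ -56.667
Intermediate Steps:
Q(g, A) = -2 + g (Q(g, A) = g - 2 = -2 + g)
U(G) = -3 + 4*G²/3 (U(G) = -3 + (G + G)²/3 = -3 + (2*G)²/3 = -3 + (4*G²)/3 = -3 + 4*G²/3)
U(Q(-5, 1)) - J(-119) = (-3 + 4*(-2 - 5)²/3) - (-1)*(-119) = (-3 + (4/3)*(-7)²) - 1*119 = (-3 + (4/3)*49) - 119 = (-3 + 196/3) - 119 = 187/3 - 119 = -170/3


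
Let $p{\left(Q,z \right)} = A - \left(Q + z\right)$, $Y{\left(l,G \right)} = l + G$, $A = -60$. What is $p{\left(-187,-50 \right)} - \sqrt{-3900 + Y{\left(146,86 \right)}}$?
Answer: $177 - 2 i \sqrt{917} \approx 177.0 - 60.564 i$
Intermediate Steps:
$Y{\left(l,G \right)} = G + l$
$p{\left(Q,z \right)} = -60 - Q - z$ ($p{\left(Q,z \right)} = -60 - \left(Q + z\right) = -60 - Q - z$)
$p{\left(-187,-50 \right)} - \sqrt{-3900 + Y{\left(146,86 \right)}} = \left(-60 - -187 - -50\right) - \sqrt{-3900 + \left(86 + 146\right)} = \left(-60 + 187 + 50\right) - \sqrt{-3900 + 232} = 177 - \sqrt{-3668} = 177 - 2 i \sqrt{917}$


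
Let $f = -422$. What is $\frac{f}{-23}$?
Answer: $\frac{422}{23} \approx 18.348$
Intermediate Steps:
$\frac{f}{-23} = - \frac{422}{-23} = \left(-422\right) \left(- \frac{1}{23}\right) = \frac{422}{23}$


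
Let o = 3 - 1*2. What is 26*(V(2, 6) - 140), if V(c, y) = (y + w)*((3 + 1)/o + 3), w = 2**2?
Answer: -1820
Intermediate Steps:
o = 1 (o = 3 - 2 = 1)
w = 4
V(c, y) = 28 + 7*y (V(c, y) = (y + 4)*((3 + 1)/1 + 3) = (4 + y)*(4*1 + 3) = (4 + y)*(4 + 3) = (4 + y)*7 = 28 + 7*y)
26*(V(2, 6) - 140) = 26*((28 + 7*6) - 140) = 26*((28 + 42) - 140) = 26*(70 - 140) = 26*(-70) = -1820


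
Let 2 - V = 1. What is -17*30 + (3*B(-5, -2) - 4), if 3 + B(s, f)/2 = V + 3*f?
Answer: -562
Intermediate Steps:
V = 1 (V = 2 - 1*1 = 2 - 1 = 1)
B(s, f) = -4 + 6*f (B(s, f) = -6 + 2*(1 + 3*f) = -6 + (2 + 6*f) = -4 + 6*f)
-17*30 + (3*B(-5, -2) - 4) = -17*30 + (3*(-4 + 6*(-2)) - 4) = -510 + (3*(-4 - 12) - 4) = -510 + (3*(-16) - 4) = -510 + (-48 - 4) = -510 - 52 = -562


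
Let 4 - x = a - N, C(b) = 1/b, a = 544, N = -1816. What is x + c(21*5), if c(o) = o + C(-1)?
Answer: -2252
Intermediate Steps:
c(o) = -1 + o (c(o) = o + 1/(-1) = o - 1 = -1 + o)
x = -2356 (x = 4 - (544 - 1*(-1816)) = 4 - (544 + 1816) = 4 - 1*2360 = 4 - 2360 = -2356)
x + c(21*5) = -2356 + (-1 + 21*5) = -2356 + (-1 + 105) = -2356 + 104 = -2252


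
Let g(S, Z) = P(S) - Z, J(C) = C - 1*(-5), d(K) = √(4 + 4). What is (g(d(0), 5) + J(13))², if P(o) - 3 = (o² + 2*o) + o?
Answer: 648 + 288*√2 ≈ 1055.3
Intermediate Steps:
d(K) = 2*√2 (d(K) = √8 = 2*√2)
P(o) = 3 + o² + 3*o (P(o) = 3 + ((o² + 2*o) + o) = 3 + (o² + 3*o) = 3 + o² + 3*o)
J(C) = 5 + C (J(C) = C + 5 = 5 + C)
g(S, Z) = 3 + S² - Z + 3*S (g(S, Z) = (3 + S² + 3*S) - Z = 3 + S² - Z + 3*S)
(g(d(0), 5) + J(13))² = ((3 + (2*√2)² - 1*5 + 3*(2*√2)) + (5 + 13))² = ((3 + 8 - 5 + 6*√2) + 18)² = ((6 + 6*√2) + 18)² = (24 + 6*√2)²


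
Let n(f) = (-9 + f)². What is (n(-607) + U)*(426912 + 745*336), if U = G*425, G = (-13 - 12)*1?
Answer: 249784155792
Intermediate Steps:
G = -25 (G = -25*1 = -25)
U = -10625 (U = -25*425 = -10625)
(n(-607) + U)*(426912 + 745*336) = ((-9 - 607)² - 10625)*(426912 + 745*336) = ((-616)² - 10625)*(426912 + 250320) = (379456 - 10625)*677232 = 368831*677232 = 249784155792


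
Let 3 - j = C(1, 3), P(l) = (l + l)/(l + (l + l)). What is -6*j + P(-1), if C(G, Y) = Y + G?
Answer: 20/3 ≈ 6.6667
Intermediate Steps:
C(G, Y) = G + Y
P(l) = ⅔ (P(l) = (2*l)/(l + 2*l) = (2*l)/((3*l)) = (2*l)*(1/(3*l)) = ⅔)
j = -1 (j = 3 - (1 + 3) = 3 - 1*4 = 3 - 4 = -1)
-6*j + P(-1) = -6*(-1) + ⅔ = 6 + ⅔ = 20/3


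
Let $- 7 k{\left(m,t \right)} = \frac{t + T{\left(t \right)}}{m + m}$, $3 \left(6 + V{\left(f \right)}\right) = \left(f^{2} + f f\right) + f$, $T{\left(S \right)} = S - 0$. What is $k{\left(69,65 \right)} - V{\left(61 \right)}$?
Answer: $- \frac{1205150}{483} \approx -2495.1$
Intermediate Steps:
$T{\left(S \right)} = S$ ($T{\left(S \right)} = S + 0 = S$)
$V{\left(f \right)} = -6 + \frac{f}{3} + \frac{2 f^{2}}{3}$ ($V{\left(f \right)} = -6 + \frac{\left(f^{2} + f f\right) + f}{3} = -6 + \frac{\left(f^{2} + f^{2}\right) + f}{3} = -6 + \frac{2 f^{2} + f}{3} = -6 + \frac{f + 2 f^{2}}{3} = -6 + \left(\frac{f}{3} + \frac{2 f^{2}}{3}\right) = -6 + \frac{f}{3} + \frac{2 f^{2}}{3}$)
$k{\left(m,t \right)} = - \frac{t}{7 m}$ ($k{\left(m,t \right)} = - \frac{\left(t + t\right) \frac{1}{m + m}}{7} = - \frac{2 t \frac{1}{2 m}}{7} = - \frac{t \frac{1}{m}}{7} = - \frac{t}{7 m}$)
$k{\left(69,65 \right)} - V{\left(61 \right)} = \left(- \frac{1}{7}\right) 65 \cdot \frac{1}{69} - \left(-6 + \frac{1}{3} \cdot 61 + \frac{2 \cdot 61^{2}}{3}\right) = \left(- \frac{1}{7}\right) 65 \cdot \frac{1}{69} - \left(-6 + \frac{61}{3} + \frac{2}{3} \cdot 3721\right) = - \frac{65}{483} - \left(-6 + \frac{61}{3} + \frac{7442}{3}\right) = - \frac{65}{483} - 2495 = - \frac{1205150}{483}$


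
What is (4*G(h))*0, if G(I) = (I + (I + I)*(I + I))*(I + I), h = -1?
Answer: 0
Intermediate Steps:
G(I) = 2*I*(I + 4*I**2) (G(I) = (I + (2*I)*(2*I))*(2*I) = (I + 4*I**2)*(2*I) = 2*I*(I + 4*I**2))
(4*G(h))*0 = (4*((-1)**2*(2 + 8*(-1))))*0 = (4*(1*(2 - 8)))*0 = (4*(1*(-6)))*0 = (4*(-6))*0 = -24*0 = 0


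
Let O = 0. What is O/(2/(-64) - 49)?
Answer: 0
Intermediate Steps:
O/(2/(-64) - 49) = 0/(2/(-64) - 49) = 0/(2*(-1/64) - 49) = 0/(-1/32 - 49) = 0/(-1569/32) = 0*(-32/1569) = 0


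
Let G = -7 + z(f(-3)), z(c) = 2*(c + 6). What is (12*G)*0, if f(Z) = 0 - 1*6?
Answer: 0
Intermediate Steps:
f(Z) = -6 (f(Z) = 0 - 6 = -6)
z(c) = 12 + 2*c (z(c) = 2*(6 + c) = 12 + 2*c)
G = -7 (G = -7 + (12 + 2*(-6)) = -7 + (12 - 12) = -7 + 0 = -7)
(12*G)*0 = (12*(-7))*0 = -84*0 = 0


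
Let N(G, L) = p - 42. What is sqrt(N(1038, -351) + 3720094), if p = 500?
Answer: 2*sqrt(930138) ≈ 1928.9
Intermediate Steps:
N(G, L) = 458 (N(G, L) = 500 - 42 = 458)
sqrt(N(1038, -351) + 3720094) = sqrt(458 + 3720094) = sqrt(3720552) = 2*sqrt(930138)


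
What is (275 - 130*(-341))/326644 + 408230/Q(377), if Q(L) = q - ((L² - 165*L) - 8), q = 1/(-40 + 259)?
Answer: -28422088744465/5716793610332 ≈ -4.9717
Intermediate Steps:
q = 1/219 ≈ 0.0045662
Q(L) = 1753/219 - L² + 165*L (Q(L) = 1/219 - ((L² - 165*L) - 8) = 1/219 - (-8 + L² - 165*L) = 1/219 + (8 - L² + 165*L) = 1753/219 - L² + 165*L)
(275 - 130*(-341))/326644 + 408230/Q(377) = (275 - 130*(-341))/326644 + 408230/(1753/219 - 1*377² + 165*377) = (275 + 44330)*(1/326644) + 408230/(1753/219 - 1*142129 + 62205) = 44605*(1/326644) + 408230/(1753/219 - 142129 + 62205) = 44605/326644 + 408230/(-17501603/219) = 44605/326644 + 408230*(-219/17501603) = 44605/326644 - 89402370/17501603 = -28422088744465/5716793610332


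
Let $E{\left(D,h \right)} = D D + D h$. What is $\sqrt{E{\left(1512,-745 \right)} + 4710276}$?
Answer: $6 \sqrt{163055} \approx 2422.8$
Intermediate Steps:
$E{\left(D,h \right)} = D^{2} + D h$
$\sqrt{E{\left(1512,-745 \right)} + 4710276} = \sqrt{1512 \left(1512 - 745\right) + 4710276} = \sqrt{1512 \cdot 767 + 4710276} = \sqrt{1159704 + 4710276} = \sqrt{5869980} = 6 \sqrt{163055}$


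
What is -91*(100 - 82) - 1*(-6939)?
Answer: 5301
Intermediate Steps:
-91*(100 - 82) - 1*(-6939) = -91*18 + 6939 = -1638 + 6939 = 5301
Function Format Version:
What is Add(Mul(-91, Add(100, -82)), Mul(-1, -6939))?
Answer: 5301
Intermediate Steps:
Add(Mul(-91, Add(100, -82)), Mul(-1, -6939)) = Add(Mul(-91, 18), 6939) = Add(-1638, 6939) = 5301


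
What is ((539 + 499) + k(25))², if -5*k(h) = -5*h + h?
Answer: 1119364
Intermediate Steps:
k(h) = 4*h/5 (k(h) = -(-5*h + h)/5 = -(-4)*h/5 = 4*h/5)
((539 + 499) + k(25))² = ((539 + 499) + (⅘)*25)² = (1038 + 20)² = 1058² = 1119364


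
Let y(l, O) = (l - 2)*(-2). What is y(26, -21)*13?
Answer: -624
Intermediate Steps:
y(l, O) = 4 - 2*l (y(l, O) = (-2 + l)*(-2) = 4 - 2*l)
y(26, -21)*13 = (4 - 2*26)*13 = (4 - 52)*13 = -48*13 = -624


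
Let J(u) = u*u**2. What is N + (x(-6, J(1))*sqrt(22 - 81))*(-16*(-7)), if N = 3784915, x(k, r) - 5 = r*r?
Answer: 3784915 + 672*I*sqrt(59) ≈ 3.7849e+6 + 5161.7*I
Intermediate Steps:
J(u) = u**3
x(k, r) = 5 + r**2 (x(k, r) = 5 + r*r = 5 + r**2)
N + (x(-6, J(1))*sqrt(22 - 81))*(-16*(-7)) = 3784915 + ((5 + (1**3)**2)*sqrt(22 - 81))*(-16*(-7)) = 3784915 + ((5 + 1**2)*sqrt(-59))*112 = 3784915 + ((5 + 1)*(I*sqrt(59)))*112 = 3784915 + (6*(I*sqrt(59)))*112 = 3784915 + (6*I*sqrt(59))*112 = 3784915 + 672*I*sqrt(59)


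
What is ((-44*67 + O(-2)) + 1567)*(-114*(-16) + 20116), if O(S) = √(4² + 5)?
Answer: -30299140 + 21940*√21 ≈ -3.0199e+7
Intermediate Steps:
O(S) = √21 (O(S) = √(16 + 5) = √21)
((-44*67 + O(-2)) + 1567)*(-114*(-16) + 20116) = ((-44*67 + √21) + 1567)*(-114*(-16) + 20116) = ((-2948 + √21) + 1567)*(1824 + 20116) = (-1381 + √21)*21940 = -30299140 + 21940*√21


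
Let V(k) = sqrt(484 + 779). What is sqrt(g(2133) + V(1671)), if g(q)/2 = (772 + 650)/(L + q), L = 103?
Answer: sqrt(397449 + 312481*sqrt(1263))/559 ≈ 6.0672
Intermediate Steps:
V(k) = sqrt(1263)
g(q) = 2844/(103 + q) (g(q) = 2*((772 + 650)/(103 + q)) = 2*(1422/(103 + q)) = 2844/(103 + q))
sqrt(g(2133) + V(1671)) = sqrt(2844/(103 + 2133) + sqrt(1263)) = sqrt(2844/2236 + sqrt(1263)) = sqrt(2844*(1/2236) + sqrt(1263)) = sqrt(711/559 + sqrt(1263))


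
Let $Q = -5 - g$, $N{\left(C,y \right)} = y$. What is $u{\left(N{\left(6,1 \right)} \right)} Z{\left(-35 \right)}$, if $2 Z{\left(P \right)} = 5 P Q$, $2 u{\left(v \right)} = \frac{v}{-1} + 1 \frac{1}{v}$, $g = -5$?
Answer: $0$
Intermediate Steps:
$Q = 0$ ($Q = -5 - -5 = -5 + 5 = 0$)
$u{\left(v \right)} = \frac{1}{2 v} - \frac{v}{2}$ ($u{\left(v \right)} = \frac{\frac{v}{-1} + 1 \frac{1}{v}}{2} = \frac{v \left(-1\right) + \frac{1}{v}}{2} = \frac{- v + \frac{1}{v}}{2} = \frac{\frac{1}{v} - v}{2} = \frac{1}{2 v} - \frac{v}{2}$)
$Z{\left(P \right)} = 0$ ($Z{\left(P \right)} = \frac{5 P 0}{2} = \frac{1}{2} \cdot 0 = 0$)
$u{\left(N{\left(6,1 \right)} \right)} Z{\left(-35 \right)} = \frac{1 - 1^{2}}{2 \cdot 1} \cdot 0 = \frac{1}{2} \cdot 1 \left(1 - 1\right) 0 = \frac{1}{2} \cdot 1 \cdot 0 \cdot 0 = 0 \cdot 0 = 0$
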